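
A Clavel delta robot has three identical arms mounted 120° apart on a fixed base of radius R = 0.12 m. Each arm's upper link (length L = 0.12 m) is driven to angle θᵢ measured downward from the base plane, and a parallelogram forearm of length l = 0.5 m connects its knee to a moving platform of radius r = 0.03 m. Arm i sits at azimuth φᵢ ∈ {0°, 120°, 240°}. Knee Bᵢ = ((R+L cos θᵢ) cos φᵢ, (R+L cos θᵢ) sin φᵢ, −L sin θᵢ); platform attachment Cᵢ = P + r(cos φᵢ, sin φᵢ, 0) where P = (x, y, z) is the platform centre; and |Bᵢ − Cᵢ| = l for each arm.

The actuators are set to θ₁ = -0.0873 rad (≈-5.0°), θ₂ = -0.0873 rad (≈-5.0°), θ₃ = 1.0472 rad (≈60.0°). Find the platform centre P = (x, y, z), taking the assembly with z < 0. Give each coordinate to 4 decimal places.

arm 1 at φ=0.0°: ρ1 = 0.2095;  O1 = (0.2095, 0.0000, 0.0105)
O2 = (0.2095·cos120.0°, 0.2095·sin120.0°, 0.0105) = (-0.1048, 0.1815, 0.0105)
O3 = (0.1500·cos240.0°, 0.1500·sin240.0°, -0.1039) = (-0.0750, -0.1299, -0.1039)
subtract pairs → two planes through P
plane₁₂: -0.6286x+0.3629y+0.0000z = 0.0000
Cramer: x(z) = 0.0105-0.2245z;  y(z) = 0.0182-0.3888z
sphere 1 gives Az²+Bz+C=0 with A=1.2016, B=0.0543, C=-0.2099;  B²−4AC=1.0120;  roots -0.4412, 0.3960;  negative root z = -0.4412
x = 0.1096, y = 0.1898

(0.1096, 0.1898, -0.4412)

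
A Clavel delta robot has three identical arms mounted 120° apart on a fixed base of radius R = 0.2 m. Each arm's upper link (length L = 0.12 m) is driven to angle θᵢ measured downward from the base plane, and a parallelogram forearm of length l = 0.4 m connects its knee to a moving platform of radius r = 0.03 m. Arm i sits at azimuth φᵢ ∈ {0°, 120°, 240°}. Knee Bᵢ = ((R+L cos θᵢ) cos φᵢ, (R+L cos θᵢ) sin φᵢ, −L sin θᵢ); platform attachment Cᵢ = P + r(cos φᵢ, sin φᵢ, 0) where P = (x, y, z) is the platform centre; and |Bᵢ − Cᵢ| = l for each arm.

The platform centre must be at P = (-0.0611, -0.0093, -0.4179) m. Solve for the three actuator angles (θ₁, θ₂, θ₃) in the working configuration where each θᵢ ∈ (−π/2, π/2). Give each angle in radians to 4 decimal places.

θ₁ = 1.3091, θ₂ = 0.8731, θ₃ = 0.7855

rotate P by −φ1: (-0.0611, -0.0093, -0.4179)
  e−x'=0.2311;  (l²−L²−(e−x')²−y'²−z²)/2L = -0.3439
  θ1 = atan2(B,A) + arccos(C/0.4775) = 1.3091
φ2=120.0° → target in arm frame (0.0225, 0.0576)
  A cos θ + B sin θ = C:  0.1475·cos θ + -0.4179·sin θ = -0.2255
  θ2 = atan2(B,A) + arccos(C/0.4432) = 0.8731
arm 3 (φ=240.0°): x'=0.0386, y'=-0.0483
  A cos θ + B sin θ = C:  0.1314·cos θ + -0.4179·sin θ = -0.2026
  θ3 = atan2(B,A) + arccos(C/0.4381) = 0.7855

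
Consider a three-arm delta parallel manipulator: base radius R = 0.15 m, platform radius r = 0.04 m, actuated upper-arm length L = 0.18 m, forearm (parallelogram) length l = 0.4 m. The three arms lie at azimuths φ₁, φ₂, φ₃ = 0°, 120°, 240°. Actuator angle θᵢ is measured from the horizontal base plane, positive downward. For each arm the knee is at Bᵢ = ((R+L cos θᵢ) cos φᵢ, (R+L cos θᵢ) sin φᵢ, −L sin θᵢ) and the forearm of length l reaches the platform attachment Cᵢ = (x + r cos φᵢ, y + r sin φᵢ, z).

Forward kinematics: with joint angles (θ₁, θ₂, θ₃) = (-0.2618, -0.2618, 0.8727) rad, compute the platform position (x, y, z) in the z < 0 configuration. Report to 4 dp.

(0.0761, 0.1319, -0.2688)

arm 1 at φ=0.0°: ρ1 = 0.2839;  S1 = (0.2839, 0.0000, 0.0466)
S2 = (0.2839·cos120.0°, 0.2839·sin120.0°, 0.0466) = (-0.1419, 0.2458, 0.0466)
S3 = (0.2257·cos240.0°, 0.2257·sin240.0°, -0.1379) = (-0.1128, -0.1955, -0.1379)
|S₂|²−|S₁|² = 0.0000;  |S₃|²−|S₁|² = -0.0128
linear system: -0.8516x+0.4917y = 0.0000−0.0000z; -0.7934x+-0.3909y = -0.0128−-0.3690z
Cramer: x(z) = 0.0087-0.2509z;  y(z) = 0.0151-0.4346z
into |P−S₁|² = l²: 1.2518z² + 0.0318z + -0.0819 = 0;  Δ = 0.4110;  z = -0.2688 or 0.2434 → z<0 root = -0.2688
x = 0.0761, y = 0.1319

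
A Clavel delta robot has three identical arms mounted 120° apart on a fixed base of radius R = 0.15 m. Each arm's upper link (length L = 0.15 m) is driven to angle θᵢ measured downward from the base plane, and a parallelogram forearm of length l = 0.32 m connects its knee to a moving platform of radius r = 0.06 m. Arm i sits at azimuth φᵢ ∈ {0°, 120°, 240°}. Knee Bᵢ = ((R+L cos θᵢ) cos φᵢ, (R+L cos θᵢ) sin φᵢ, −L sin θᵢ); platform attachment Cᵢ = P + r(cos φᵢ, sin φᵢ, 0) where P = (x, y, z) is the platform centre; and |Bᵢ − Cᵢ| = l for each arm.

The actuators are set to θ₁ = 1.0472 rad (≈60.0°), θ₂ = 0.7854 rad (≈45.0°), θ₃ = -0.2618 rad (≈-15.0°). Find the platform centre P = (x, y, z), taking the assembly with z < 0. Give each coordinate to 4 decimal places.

(-0.1040, -0.1073, -0.2661)

O1 = (0.1650·cos0.0°, 0.1650·sin0.0°, -0.1299) = (0.1650, 0.0000, -0.1299)
arm 2 at φ=120.0°: ρ2 = 0.1961;  O2 = (-0.0980, 0.1698, -0.1061)
O3 = (0.2349·cos240.0°, 0.2349·sin240.0°, 0.0388) = (-0.1174, -0.2034, 0.0388)
|O₂|²−|O₁|² = 0.0056;  |O₃|²−|O₁|² = 0.0126
plane₁₂: -0.5261x+0.3396y+0.0477z = 0.0056
det = 0.4059;  x = -0.0161+0.3302z,  y = -0.0085+0.3710z
into |P−O₁|² = l²: 1.2467z² + 0.1339z + -0.0526 = 0;  Δ = 0.2804;  z = -0.2661 or 0.1587 → z<0 root = -0.2661
x = -0.1040, y = -0.1073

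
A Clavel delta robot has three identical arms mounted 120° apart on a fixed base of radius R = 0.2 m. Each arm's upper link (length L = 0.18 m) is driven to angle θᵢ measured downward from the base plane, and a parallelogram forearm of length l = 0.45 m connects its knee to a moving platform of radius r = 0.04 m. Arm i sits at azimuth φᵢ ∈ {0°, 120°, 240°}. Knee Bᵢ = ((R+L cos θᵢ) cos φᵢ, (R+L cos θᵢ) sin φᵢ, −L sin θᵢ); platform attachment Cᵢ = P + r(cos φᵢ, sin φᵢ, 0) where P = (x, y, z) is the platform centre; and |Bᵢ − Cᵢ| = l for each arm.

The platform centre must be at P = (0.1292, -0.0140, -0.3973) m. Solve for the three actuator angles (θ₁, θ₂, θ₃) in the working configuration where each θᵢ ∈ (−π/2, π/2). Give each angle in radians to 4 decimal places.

φ1=0.0° → target in arm frame (0.1292, -0.0140)
  A cos θ + B sin θ = C:  0.0308·cos θ + -0.3973·sin θ = 0.0309
  √(A²+B²)=0.3985;  θ1 = -1.4934+1.4933 ≈ -0.0001
φ2=120.0° → target in arm frame (-0.0767, -0.1049)
  A cos θ + B sin θ = C:  0.2367·cos θ + -0.3973·sin θ = -0.1522
  √(A²+B²)=0.4625;  θ2 = -1.0334+1.9061 ≈ 0.8727
rotate P by −φ3: (-0.0525, 0.1189, -0.3973)
  A=0.2125, B=-0.3973, C=(l²−L²−A²−y'²−z²)/(2L)=-0.1306
  θ3 = atan2(B,A) + arccos(C/0.4505) = 0.7853

θ₁ = -0.0001, θ₂ = 0.8727, θ₃ = 0.7853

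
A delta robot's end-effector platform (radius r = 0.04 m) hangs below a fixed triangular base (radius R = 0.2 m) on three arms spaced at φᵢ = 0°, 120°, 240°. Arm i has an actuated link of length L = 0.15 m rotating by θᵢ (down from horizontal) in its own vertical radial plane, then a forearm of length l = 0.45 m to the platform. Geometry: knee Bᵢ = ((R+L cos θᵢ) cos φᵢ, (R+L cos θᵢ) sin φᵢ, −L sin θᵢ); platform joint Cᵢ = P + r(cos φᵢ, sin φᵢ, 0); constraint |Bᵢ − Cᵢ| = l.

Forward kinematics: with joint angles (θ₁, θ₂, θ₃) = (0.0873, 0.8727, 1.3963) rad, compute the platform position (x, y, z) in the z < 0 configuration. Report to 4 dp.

(0.1605, 0.0809, -0.4299)

φ1=0.0°: virtual centre (0.3094, 0.0000, -0.0131), radius l
arm 2 at φ=120.0°: ρ2 = 0.2564;  O2 = (-0.1282, 0.2221, -0.1149)
arm 3 at φ=240.0°: ρ3 = 0.1860;  O3 = (-0.0930, -0.1611, -0.1477)
subtract pairs → two planes through P
[-0.8753 0.4441 -0.2037]·P = -0.0170;  [-0.8049 -0.3222 -0.2693]·P = -0.0395
Cramer: x(z) = 0.0360-0.2896z;  y(z) = 0.0327-0.1122z
sphere 1 gives Az²+Bz+C=0 with A=1.0965, B=0.1772, C=-0.1265;  B²−4AC=0.5861;  roots -0.4299, 0.2683;  negative root z = -0.4299
x = 0.1605, y = 0.0809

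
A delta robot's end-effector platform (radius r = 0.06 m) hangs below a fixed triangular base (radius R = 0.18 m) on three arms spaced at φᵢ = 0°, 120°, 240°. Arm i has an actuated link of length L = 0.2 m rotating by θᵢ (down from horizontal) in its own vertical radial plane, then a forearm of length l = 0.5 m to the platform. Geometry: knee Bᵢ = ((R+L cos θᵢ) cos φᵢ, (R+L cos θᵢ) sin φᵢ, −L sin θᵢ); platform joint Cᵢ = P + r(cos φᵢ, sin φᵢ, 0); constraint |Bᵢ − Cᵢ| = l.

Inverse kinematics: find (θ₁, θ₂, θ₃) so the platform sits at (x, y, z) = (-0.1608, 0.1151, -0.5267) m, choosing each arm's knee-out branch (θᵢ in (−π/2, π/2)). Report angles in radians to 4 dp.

arm 1 (φ=0.0°): x'=-0.1608, y'=0.1151
  A cos θ + B sin θ = C:  0.2808·cos θ + -0.5267·sin θ = -0.3988
  γ=atan2(-0.5267,0.2808)=-1.0810;  ψ=arccos(-0.6681)=2.3025;  θ1=γ+ψ≈1.2215
rotate P by −φ2: (0.1801, 0.0817, -0.5267)
  A cos θ + B sin θ = C:  -0.0601·cos θ + -0.5267·sin θ = -0.1942
  θ2 = atan2(B,A) + arccos(C/0.5301) = 0.2616
φ3=240.0° → target in arm frame (-0.0193, -0.1968)
  e−x'=0.1393;  (l²−L²−(e−x')²−y'²−z²)/2L = -0.3139
  γ=atan2(-0.5267,0.1393)=-1.3123;  ψ=arccos(-0.5761)=2.1847;  θ3=γ+ψ≈0.8725

θ₁ = 1.2215, θ₂ = 0.2616, θ₃ = 0.8725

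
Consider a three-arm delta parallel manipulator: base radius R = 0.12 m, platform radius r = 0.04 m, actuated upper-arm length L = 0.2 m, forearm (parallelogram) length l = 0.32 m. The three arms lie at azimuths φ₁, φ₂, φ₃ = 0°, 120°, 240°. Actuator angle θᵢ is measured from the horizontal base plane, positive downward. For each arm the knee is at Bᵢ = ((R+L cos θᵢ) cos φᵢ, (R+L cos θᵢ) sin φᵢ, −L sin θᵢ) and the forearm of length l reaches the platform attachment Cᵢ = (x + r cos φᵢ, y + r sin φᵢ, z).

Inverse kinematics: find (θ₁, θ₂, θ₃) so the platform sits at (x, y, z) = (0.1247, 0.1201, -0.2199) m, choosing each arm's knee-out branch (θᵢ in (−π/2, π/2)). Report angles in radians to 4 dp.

rotate P by −φ1: (0.1247, 0.1201, -0.2199)
  A cos θ + B sin θ = C:  -0.0447·cos θ + -0.2199·sin θ = -0.0059
  √(A²+B²)=0.2244;  θ1 = -1.7713+1.5973 ≈ -0.1740
arm 2 (φ=120.0°): x'=0.0417, y'=-0.1680
  A cos θ + B sin θ = C:  0.0383·cos θ + -0.2199·sin θ = -0.0392
  θ2 = atan2(B,A) + arccos(C/0.2232) = 0.3490
rotate P by −φ3: (-0.1664, 0.0479, -0.2199)
  e−x'=0.2464;  (l²−L²−(e−x')²−y'²−z²)/2L = -0.1224
  √(A²+B²)=0.3302;  θ3 = -0.7287+1.9504 ≈ 1.2217

θ₁ = -0.1740, θ₂ = 0.3490, θ₃ = 1.2217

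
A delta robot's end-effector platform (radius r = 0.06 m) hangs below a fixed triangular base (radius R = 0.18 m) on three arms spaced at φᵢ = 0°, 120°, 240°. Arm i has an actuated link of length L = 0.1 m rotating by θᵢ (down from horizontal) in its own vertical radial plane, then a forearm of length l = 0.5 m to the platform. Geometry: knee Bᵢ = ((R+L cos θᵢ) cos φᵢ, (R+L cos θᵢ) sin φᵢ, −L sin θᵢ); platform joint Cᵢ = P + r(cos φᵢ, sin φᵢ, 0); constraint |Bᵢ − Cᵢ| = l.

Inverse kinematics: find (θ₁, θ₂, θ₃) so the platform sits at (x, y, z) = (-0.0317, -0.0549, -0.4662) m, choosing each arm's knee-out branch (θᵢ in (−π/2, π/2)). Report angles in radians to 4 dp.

rotate P by −φ1: (-0.0317, -0.0549, -0.4662)
  A=0.1517, B=-0.4662, C=(l²−L²−A²−y'²−z²)/(2L)=-0.0168
  √(A²+B²)=0.4903;  θ1 = -1.2562+1.6052 ≈ 0.3490
rotate P by −φ2: (-0.0317, 0.0549, -0.4662)
  A=0.1517, B=-0.4662, C=(l²−L²−A²−y'²−z²)/(2L)=-0.0168
  γ=atan2(-0.4662,0.1517)=-1.2562;  ψ=arccos(-0.0344)=1.6052;  θ2=γ+ψ≈0.3489
φ3=240.0° → target in arm frame (0.0634, 0.0000)
  e−x'=0.0566;  (l²−L²−(e−x')²−y'²−z²)/2L = 0.0973
  θ3 = atan2(B,A) + arccos(C/0.4696) = -0.0878

θ₁ = 0.3490, θ₂ = 0.3489, θ₃ = -0.0878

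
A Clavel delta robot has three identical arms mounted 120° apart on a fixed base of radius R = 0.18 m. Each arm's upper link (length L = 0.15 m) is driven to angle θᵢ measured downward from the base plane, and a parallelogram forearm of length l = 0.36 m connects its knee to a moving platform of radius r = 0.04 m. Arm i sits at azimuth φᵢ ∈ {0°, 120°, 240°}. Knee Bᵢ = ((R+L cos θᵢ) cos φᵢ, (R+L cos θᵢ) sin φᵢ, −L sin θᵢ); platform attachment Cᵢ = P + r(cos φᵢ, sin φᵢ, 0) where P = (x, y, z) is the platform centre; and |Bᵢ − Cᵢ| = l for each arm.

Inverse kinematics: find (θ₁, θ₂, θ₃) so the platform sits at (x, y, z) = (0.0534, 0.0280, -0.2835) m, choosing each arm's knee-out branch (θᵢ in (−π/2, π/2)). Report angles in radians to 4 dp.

θ₁ = 0.0875, θ₂ = 0.4361, θ₃ = 0.6980

φ1=0.0° → target in arm frame (0.0534, 0.0280)
  A cos θ + B sin θ = C:  0.0866·cos θ + -0.2835·sin θ = 0.0615
  θ1 = atan2(B,A) + arccos(C/0.2964) = 0.0875
φ2=120.0° → target in arm frame (-0.0025, -0.0602)
  e−x'=0.1425;  (l²−L²−(e−x')²−y'²−z²)/2L = 0.0094
  γ=atan2(-0.2835,0.1425)=-1.1052;  ψ=arccos(0.0295)=1.5413;  θ2=γ+ψ≈0.4361
φ3=240.0° → target in arm frame (-0.0509, 0.0322)
  A cos θ + B sin θ = C:  0.1909·cos θ + -0.2835·sin θ = -0.0359
  γ=atan2(-0.2835,0.1909)=-0.9781;  ψ=arccos(-0.1051)=1.6761;  θ3=γ+ψ≈0.6980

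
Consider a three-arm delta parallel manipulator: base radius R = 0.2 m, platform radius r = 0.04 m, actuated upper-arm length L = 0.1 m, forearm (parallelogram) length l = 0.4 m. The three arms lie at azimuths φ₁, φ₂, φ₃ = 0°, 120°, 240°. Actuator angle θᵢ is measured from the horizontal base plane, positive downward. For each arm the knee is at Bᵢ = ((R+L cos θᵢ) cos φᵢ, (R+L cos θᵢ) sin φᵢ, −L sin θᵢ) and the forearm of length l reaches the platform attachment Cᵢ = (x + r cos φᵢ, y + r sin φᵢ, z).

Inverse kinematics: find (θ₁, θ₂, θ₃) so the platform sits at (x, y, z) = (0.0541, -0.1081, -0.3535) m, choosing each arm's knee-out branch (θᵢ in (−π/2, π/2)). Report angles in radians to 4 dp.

θ₁ = 0.2621, θ₂ = 1.3094, θ₃ = 0.1745

φ1=0.0° → target in arm frame (0.0541, -0.1081)
  A=0.1059, B=-0.3535, C=(l²−L²−A²−y'²−z²)/(2L)=0.0107
  θ1 = atan2(B,A) + arccos(C/0.3690) = 0.2621
rotate P by −φ2: (-0.1207, 0.0072, -0.3535)
  A=0.2807, B=-0.3535, C=(l²−L²−A²−y'²−z²)/(2L)=-0.2689
  θ2 = atan2(B,A) + arccos(C/0.4514) = 1.3094
φ3=240.0° → target in arm frame (0.0666, 0.1009)
  e−x'=0.0934;  (l²−L²−(e−x')²−y'²−z²)/2L = 0.0306
  γ=atan2(-0.3535,0.0934)=-1.3124;  ψ=arccos(0.0838)=1.4869;  θ3=γ+ψ≈0.1745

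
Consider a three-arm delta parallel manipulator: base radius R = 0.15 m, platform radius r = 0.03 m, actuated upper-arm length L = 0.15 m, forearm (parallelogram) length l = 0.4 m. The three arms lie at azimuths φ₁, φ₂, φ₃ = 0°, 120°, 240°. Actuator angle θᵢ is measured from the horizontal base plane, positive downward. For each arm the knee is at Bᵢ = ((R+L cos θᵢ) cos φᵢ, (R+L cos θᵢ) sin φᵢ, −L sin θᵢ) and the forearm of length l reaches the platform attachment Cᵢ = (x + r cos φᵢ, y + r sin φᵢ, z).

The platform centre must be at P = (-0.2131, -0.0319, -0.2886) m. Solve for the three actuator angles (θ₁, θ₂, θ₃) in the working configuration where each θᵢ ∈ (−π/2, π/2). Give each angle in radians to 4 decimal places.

θ₁ = 1.3090, θ₂ = 0.0000, θ₃ = -0.3487

φ1=0.0° → target in arm frame (-0.2131, -0.0319)
  e−x'=0.3331;  (l²−L²−(e−x')²−y'²−z²)/2L = -0.1925
  √(A²+B²)=0.4407;  θ1 = -0.7139+2.0229 ≈ 1.3090
φ2=120.0° → target in arm frame (0.0789, 0.2005)
  e−x'=0.0411;  (l²−L²−(e−x')²−y'²−z²)/2L = 0.0411
  √(A²+B²)=0.2915;  θ2 = -1.4294+1.4294 ≈ 0.0000
arm 3 (φ=240.0°): x'=0.1342, y'=-0.1686
  A=-0.0142, B=-0.2886, C=(l²−L²−A²−y'²−z²)/(2L)=0.0853
  γ=atan2(-0.2886,-0.0142)=-1.6199;  ψ=arccos(0.2951)=1.2712;  θ3=γ+ψ≈-0.3487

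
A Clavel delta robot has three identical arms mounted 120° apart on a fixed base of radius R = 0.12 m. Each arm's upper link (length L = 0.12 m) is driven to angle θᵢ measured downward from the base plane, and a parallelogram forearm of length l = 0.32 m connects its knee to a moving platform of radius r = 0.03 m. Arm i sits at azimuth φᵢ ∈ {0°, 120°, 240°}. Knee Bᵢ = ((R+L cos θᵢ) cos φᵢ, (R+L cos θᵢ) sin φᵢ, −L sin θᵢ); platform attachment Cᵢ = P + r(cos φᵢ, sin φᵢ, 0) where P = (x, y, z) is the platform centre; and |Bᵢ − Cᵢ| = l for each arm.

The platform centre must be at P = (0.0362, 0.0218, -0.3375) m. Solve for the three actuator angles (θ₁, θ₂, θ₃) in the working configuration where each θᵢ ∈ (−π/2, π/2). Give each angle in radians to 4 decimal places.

θ₁ = 0.5231, θ₂ = 0.6980, θ₃ = 0.8725

rotate P by −φ1: (0.0362, 0.0218, -0.3375)
  A cos θ + B sin θ = C:  0.0538·cos θ + -0.3375·sin θ = -0.1220
  θ1 = atan2(B,A) + arccos(C/0.3418) = 0.5231
arm 2 (φ=120.0°): x'=0.0008, y'=-0.0423
  A cos θ + B sin θ = C:  0.0892·cos θ + -0.3375·sin θ = -0.1485
  √(A²+B²)=0.3491;  θ2 = -1.3124+2.0103 ≈ 0.6980
rotate P by −φ3: (-0.0370, 0.0205, -0.3375)
  e−x'=0.1270;  (l²−L²−(e−x')²−y'²−z²)/2L = -0.1769
  √(A²+B²)=0.3606;  θ3 = -1.2109+2.0834 ≈ 0.8725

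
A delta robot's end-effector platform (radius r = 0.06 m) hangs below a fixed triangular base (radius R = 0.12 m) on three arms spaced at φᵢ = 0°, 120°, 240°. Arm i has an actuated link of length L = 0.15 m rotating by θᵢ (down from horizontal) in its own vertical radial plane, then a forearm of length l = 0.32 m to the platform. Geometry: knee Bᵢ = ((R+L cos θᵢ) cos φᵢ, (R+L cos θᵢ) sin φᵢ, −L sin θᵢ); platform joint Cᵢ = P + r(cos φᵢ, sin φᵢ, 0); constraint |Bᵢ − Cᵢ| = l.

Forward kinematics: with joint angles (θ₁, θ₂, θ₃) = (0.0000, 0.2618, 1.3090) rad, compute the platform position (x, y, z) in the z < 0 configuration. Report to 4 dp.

(0.1225, 0.1559, -0.2654)

φ1=0.0°: virtual centre (0.2100, 0.0000, 0.0000), radius l
arm 2 at φ=120.0°: (R−r)+L cos θ2 = 0.2049;  O2 = (-0.1024, 0.1774, -0.0388)
O3 = (0.0988·cos240.0°, 0.0988·sin240.0°, -0.1449) = (-0.0494, -0.0856, -0.1449)
|O₂|²−|O₁|² = -0.0006;  |O₃|²−|O₁|² = -0.0133
linear system: -0.6249x+0.3549y = -0.0006−-0.0776z; -0.5188x+-0.1712y = -0.0133−-0.2898z
det = 0.2911;  x = 0.0166+-0.3990z,  y = 0.0275+-0.4837z
quadratic in z: (1.3931)z²+(0.1276)z+(-0.0642)=0, √Δ=0.6118 → z ∈ {-0.2654, 0.1738}; z = -0.2654 (taking z<0)
x = 0.1225, y = 0.1559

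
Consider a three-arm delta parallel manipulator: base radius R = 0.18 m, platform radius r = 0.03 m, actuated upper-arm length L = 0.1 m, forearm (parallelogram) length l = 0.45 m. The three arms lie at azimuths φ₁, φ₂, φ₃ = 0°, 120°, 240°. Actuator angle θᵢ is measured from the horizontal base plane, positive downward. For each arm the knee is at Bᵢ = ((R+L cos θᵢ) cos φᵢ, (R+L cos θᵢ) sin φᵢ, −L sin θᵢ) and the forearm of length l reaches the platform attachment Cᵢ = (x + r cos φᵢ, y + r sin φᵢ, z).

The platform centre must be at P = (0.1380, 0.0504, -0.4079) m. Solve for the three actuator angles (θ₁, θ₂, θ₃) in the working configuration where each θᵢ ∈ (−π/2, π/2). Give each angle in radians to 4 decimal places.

θ₁ = -0.2618, θ₂ = 0.6981, θ₃ = 1.1348

arm 1 (φ=0.0°): x'=0.1380, y'=0.0504
  e−x'=0.0120;  (l²−L²−(e−x')²−y'²−z²)/2L = 0.1172
  γ=atan2(-0.4079,0.0120)=-1.5414;  ψ=arccos(0.2871)=1.2796;  θ1=γ+ψ≈-0.2618
arm 2 (φ=120.0°): x'=-0.0254, y'=-0.1447
  A=0.1754, B=-0.4079, C=(l²−L²−A²−y'²−z²)/(2L)=-0.1279
  γ=atan2(-0.4079,0.1754)=-1.1648;  ψ=arccos(-0.2880)=1.8629;  θ2=γ+ψ≈0.6981
arm 3 (φ=240.0°): x'=-0.1126, y'=0.0943
  e−x'=0.2626;  (l²−L²−(e−x')²−y'²−z²)/2L = -0.2588
  θ3 = atan2(B,A) + arccos(C/0.4851) = 1.1348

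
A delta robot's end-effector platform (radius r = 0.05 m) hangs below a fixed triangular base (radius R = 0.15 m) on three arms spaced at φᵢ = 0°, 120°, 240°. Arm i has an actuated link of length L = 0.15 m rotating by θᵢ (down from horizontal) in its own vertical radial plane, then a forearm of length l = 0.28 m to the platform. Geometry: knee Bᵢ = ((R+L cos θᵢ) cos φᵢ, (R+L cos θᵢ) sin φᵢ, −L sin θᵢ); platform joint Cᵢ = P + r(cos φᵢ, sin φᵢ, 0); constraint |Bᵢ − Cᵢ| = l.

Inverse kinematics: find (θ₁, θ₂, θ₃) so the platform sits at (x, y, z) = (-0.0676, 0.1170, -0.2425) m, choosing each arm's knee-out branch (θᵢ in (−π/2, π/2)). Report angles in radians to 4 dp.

θ₁ = 1.1345, θ₂ = -0.0875, θ₃ = 1.1341

rotate P by −φ1: (-0.0676, 0.1170, -0.2425)
  A=0.1676, B=-0.2425, C=(l²−L²−A²−y'²−z²)/(2L)=-0.1490
  θ1 = atan2(B,A) + arccos(C/0.2948) = 1.1345
φ2=120.0° → target in arm frame (0.1351, 0.0000)
  e−x'=-0.0351;  (l²−L²−(e−x')²−y'²−z²)/2L = -0.0138
  γ=atan2(-0.2425,-0.0351)=-1.7146;  ψ=arccos(-0.0563)=1.6271;  θ2=γ+ψ≈-0.0875
arm 3 (φ=240.0°): x'=-0.0675, y'=-0.1170
  A=0.1675, B=-0.2425, C=(l²−L²−A²−y'²−z²)/(2L)=-0.1489
  θ3 = atan2(B,A) + arccos(C/0.2947) = 1.1341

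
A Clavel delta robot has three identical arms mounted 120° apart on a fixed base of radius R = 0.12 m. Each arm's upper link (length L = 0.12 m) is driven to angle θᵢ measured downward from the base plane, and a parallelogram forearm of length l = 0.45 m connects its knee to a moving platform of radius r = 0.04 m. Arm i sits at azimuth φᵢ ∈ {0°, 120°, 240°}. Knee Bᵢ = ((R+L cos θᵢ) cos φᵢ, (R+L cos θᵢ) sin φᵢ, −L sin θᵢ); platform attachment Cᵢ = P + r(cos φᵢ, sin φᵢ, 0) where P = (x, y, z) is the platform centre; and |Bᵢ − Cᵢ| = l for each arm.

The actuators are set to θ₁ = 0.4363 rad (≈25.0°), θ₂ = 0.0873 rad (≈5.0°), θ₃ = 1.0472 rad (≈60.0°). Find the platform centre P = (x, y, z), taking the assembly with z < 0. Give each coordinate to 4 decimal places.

(0.0310, 0.1595, -0.4408)

S1 = (0.1888·cos0.0°, 0.1888·sin0.0°, -0.0507) = (0.1888, 0.0000, -0.0507)
arm 2 at φ=120.0°: ρ2 = 0.1995;  S2 = (-0.0998, 0.1728, -0.0105)
φ3=240.0°: virtual centre (-0.0700, -0.1212, -0.1039), radius l
eliminate P² terms by subtracting sphere 1 from 2 and 3
linear system: -0.5771x+0.3456y = 0.0017−0.0805z; -0.5175x+-0.2425y = -0.0078−-0.1064z
det = 0.3188;  x = 0.0071+-0.0542z,  y = 0.0169+-0.3233z
into |P−S₁|² = l²: 1.1075z² + 0.1101z + -0.1667 = 0;  Δ = 0.7504;  z = -0.4408 or 0.3414 → z<0 root = -0.4408
x = 0.0310, y = 0.1595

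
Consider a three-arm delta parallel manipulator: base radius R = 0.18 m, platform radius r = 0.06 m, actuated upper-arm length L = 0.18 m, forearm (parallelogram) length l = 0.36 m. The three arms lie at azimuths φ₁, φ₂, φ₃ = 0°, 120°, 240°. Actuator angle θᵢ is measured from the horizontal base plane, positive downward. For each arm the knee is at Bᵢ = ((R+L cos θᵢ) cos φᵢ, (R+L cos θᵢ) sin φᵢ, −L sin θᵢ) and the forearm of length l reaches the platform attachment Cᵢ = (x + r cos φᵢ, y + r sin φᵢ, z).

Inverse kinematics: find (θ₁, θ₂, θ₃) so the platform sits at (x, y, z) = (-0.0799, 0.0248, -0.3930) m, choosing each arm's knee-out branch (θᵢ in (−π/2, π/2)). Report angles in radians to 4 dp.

rotate P by −φ1: (-0.0799, 0.0248, -0.3930)
  A=0.1999, B=-0.3930, C=(l²−L²−A²−y'²−z²)/(2L)=-0.2717
  √(A²+B²)=0.4409;  θ1 = -1.1003+2.2348 ≈ 1.1346
rotate P by −φ2: (0.0614, 0.0568, -0.3930)
  A=0.0586, B=-0.3930, C=(l²−L²−A²−y'²−z²)/(2L)=-0.1775
  θ2 = atan2(B,A) + arccos(C/0.3973) = 0.6111
arm 3 (φ=240.0°): x'=0.0185, y'=-0.0816
  e−x'=0.1015;  (l²−L²−(e−x')²−y'²−z²)/2L = -0.2062
  γ=atan2(-0.3930,0.1015)=-1.3180;  ψ=arccos(-0.5079)=2.1035;  θ3=γ+ψ≈0.7855

θ₁ = 1.1346, θ₂ = 0.6111, θ₃ = 0.7855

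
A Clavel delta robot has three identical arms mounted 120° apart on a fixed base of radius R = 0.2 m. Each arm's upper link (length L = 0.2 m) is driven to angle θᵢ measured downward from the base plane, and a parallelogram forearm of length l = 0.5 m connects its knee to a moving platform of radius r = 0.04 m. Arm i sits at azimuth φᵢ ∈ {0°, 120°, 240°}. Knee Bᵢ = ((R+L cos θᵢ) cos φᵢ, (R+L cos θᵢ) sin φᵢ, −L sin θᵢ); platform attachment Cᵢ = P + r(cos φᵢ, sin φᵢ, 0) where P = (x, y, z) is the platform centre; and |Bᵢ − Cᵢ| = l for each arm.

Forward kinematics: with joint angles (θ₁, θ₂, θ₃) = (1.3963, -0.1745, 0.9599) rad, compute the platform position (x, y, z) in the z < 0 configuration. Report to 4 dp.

φ1=0.0°: virtual centre (0.1947, 0.0000, -0.1970), radius l
φ2=120.0°: virtual centre (-0.1785, 0.3091, 0.0347), radius l
arm 3 at φ=240.0°: (R−r)+L cos θ3 = 0.2747;  O3 = (-0.1374, -0.2379, -0.1638)
|O₂|²−|O₁|² = 0.0519;  |O₃|²−|O₁|² = 0.0256
linear system: -0.7464x+0.6183y = 0.0519−0.4634z; -0.6642x+-0.4758y = 0.0256−0.0663z
det = 0.7658;  x = -0.0529+0.3414z,  y = 0.0201+-0.3373z
quadratic in z: (1.2303)z²+(0.2113)z+(-0.1495)=0, √Δ=0.8833 → z ∈ {-0.4448, 0.2731}; z = -0.4448 (taking z<0)
x = -0.2048, y = 0.1701

(-0.2048, 0.1701, -0.4448)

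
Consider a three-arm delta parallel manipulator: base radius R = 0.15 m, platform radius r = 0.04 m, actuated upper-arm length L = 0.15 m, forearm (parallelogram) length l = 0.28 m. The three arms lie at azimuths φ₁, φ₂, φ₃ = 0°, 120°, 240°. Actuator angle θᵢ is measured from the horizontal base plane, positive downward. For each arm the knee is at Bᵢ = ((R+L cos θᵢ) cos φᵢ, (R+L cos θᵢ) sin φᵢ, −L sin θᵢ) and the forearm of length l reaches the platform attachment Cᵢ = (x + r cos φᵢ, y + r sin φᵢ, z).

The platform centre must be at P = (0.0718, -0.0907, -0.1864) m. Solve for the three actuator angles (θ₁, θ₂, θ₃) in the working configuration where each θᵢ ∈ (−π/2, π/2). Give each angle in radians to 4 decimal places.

θ₁ = -0.0002, θ₂ = 1.2216, θ₃ = 0.2616

rotate P by −φ1: (0.0718, -0.0907, -0.1864)
  A cos θ + B sin θ = C:  0.0382·cos θ + -0.1864·sin θ = 0.0382
  θ1 = atan2(B,A) + arccos(C/0.1903) = -0.0002
φ2=120.0° → target in arm frame (-0.1144, -0.0168)
  e−x'=0.2244;  (l²−L²−(e−x')²−y'²−z²)/2L = -0.0984
  √(A²+B²)=0.2918;  θ2 = -0.6931+1.9146 ≈ 1.2216
arm 3 (φ=240.0°): x'=0.0426, y'=0.1075
  A cos θ + B sin θ = C:  0.0674·cos θ + -0.1864·sin θ = 0.0169
  γ=atan2(-0.1864,0.0674)=-1.2241;  ψ=arccos(0.0850)=1.4857;  θ3=γ+ψ≈0.2616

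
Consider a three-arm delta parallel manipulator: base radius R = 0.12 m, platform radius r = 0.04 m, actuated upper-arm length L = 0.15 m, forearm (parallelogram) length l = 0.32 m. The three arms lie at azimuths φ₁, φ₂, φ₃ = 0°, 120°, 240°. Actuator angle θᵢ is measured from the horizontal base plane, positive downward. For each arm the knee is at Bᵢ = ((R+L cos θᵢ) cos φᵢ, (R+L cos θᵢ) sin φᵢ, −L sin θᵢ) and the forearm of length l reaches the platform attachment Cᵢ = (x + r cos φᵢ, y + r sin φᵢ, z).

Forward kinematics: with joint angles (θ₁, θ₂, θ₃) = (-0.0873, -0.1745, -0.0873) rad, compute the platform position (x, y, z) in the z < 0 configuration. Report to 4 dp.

φ1=0.0°: virtual centre (0.2294, 0.0000, 0.0131), radius l
φ2=120.0°: virtual centre (-0.1139, 0.1972, 0.0260), radius l
arm 3 at φ=240.0°: (R−r)+L cos θ3 = 0.2294;  O3 = (-0.1147, -0.1987, 0.0131)
|O₂|²−|O₁|² = -0.0003;  |O₃|²−|O₁|² = 0.0000
plane₁₂: -0.6866x+0.3944y+0.0259z = -0.0003
det = 0.5443;  x = 0.0002+0.0189z,  y = -0.0003+-0.0328z
quadratic in z: (1.0014)z²+(-0.0348)z+(-0.0497)=0, √Δ=0.4475 → z ∈ {-0.2060, 0.2408}; z = -0.2060 (taking z<0)
x = -0.0037, y = 0.0064

(-0.0037, 0.0064, -0.2060)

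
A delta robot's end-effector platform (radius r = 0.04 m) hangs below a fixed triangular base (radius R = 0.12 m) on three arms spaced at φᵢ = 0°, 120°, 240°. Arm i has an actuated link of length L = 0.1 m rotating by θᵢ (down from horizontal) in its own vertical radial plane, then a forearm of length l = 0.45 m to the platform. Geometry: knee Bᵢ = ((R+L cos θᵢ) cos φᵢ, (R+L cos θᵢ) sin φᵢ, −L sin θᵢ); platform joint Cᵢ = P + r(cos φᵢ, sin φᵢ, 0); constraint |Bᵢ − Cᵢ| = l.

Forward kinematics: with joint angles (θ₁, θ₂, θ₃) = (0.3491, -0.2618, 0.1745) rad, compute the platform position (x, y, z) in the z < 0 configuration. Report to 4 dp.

(-0.0618, 0.0578, -0.4131)

O1 = (0.1740·cos0.0°, 0.1740·sin0.0°, -0.0342) = (0.1740, 0.0000, -0.0342)
O2 = (0.1766·cos120.0°, 0.1766·sin120.0°, 0.0259) = (-0.0883, 0.1529, 0.0259)
φ3=240.0°: virtual centre (-0.0892, -0.1546, -0.0174), radius l
eliminate P² terms by subtracting sphere 1 from 2 and 3
plane₁₂: -0.5245x+0.3059y+0.1202z = 0.0004
det = 0.3232;  x = -0.0011+0.1468z,  y = -0.0005+-0.1411z
sphere 1 gives Az²+Bz+C=0 with A=1.0415, B=0.0171, C=-0.1707;  B²−4AC=0.7113;  roots -0.4131, 0.3967;  negative root z = -0.4131
x = -0.0618, y = 0.0578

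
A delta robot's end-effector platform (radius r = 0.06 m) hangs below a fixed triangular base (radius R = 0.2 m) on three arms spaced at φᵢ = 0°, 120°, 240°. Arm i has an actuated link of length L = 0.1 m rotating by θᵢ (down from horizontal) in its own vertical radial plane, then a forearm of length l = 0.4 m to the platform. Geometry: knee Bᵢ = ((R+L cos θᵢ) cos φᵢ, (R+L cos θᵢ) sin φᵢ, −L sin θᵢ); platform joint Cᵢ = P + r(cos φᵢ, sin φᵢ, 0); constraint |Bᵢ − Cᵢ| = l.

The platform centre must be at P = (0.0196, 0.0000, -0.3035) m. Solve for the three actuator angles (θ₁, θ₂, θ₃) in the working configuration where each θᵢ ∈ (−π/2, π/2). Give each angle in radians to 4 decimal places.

θ₁ = -0.3491, θ₂ = -0.0877, θ₃ = -0.0877

rotate P by −φ1: (0.0196, 0.0000, -0.3035)
  A=0.1204, B=-0.3035, C=(l²−L²−A²−y'²−z²)/(2L)=0.2170
  θ1 = atan2(B,A) + arccos(C/0.3265) = -0.3491
φ2=120.0° → target in arm frame (-0.0098, -0.0170)
  A cos θ + B sin θ = C:  0.1498·cos θ + -0.3035·sin θ = 0.1758
  √(A²+B²)=0.3385;  θ2 = -1.1123+1.0246 ≈ -0.0877
rotate P by −φ3: (-0.0098, 0.0170, -0.3035)
  A=0.1498, B=-0.3035, C=(l²−L²−A²−y'²−z²)/(2L)=0.1758
  √(A²+B²)=0.3385;  θ3 = -1.1123+1.0246 ≈ -0.0877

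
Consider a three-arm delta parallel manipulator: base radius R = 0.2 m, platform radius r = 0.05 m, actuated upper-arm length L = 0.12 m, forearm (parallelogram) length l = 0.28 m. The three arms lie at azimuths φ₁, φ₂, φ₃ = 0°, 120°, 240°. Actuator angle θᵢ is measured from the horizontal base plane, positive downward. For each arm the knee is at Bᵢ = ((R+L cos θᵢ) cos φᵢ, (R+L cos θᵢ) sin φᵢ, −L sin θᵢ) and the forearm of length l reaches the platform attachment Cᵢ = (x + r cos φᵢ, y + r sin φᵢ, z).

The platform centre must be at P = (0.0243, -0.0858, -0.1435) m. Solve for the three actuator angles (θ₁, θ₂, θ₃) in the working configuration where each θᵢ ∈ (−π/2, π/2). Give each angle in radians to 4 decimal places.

θ₁ = 0.2613, θ₂ = 1.2221, θ₃ = -0.3495

φ1=0.0° → target in arm frame (0.0243, -0.0858)
  e−x'=0.1257;  (l²−L²−(e−x')²−y'²−z²)/2L = 0.0844
  θ1 = atan2(B,A) + arccos(C/0.1908) = 0.2613
rotate P by −φ2: (-0.0865, 0.0219, -0.1435)
  A=0.2365, B=-0.1435, C=(l²−L²−A²−y'²−z²)/(2L)=-0.0541
  γ=atan2(-0.1435,0.2365)=-0.5455;  ψ=arccos(-0.1955)=1.7676;  θ2=γ+ψ≈1.2221
φ3=240.0° → target in arm frame (0.0622, 0.0639)
  A=0.0878, B=-0.1435, C=(l²−L²−A²−y'²−z²)/(2L)=0.1317
  √(A²+B²)=0.1683;  θ3 = -1.0215+0.6720 ≈ -0.3495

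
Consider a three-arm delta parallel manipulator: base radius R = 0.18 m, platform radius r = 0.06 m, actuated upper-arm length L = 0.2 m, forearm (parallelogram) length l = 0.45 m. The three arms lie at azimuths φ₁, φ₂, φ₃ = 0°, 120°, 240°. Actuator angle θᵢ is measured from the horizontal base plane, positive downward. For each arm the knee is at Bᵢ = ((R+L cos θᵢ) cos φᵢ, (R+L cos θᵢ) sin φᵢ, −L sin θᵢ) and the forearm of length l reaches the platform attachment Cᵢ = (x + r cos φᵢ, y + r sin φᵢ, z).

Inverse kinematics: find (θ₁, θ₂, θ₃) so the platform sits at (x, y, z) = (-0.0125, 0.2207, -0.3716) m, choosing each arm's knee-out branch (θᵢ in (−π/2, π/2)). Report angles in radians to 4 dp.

arm 1 (φ=0.0°): x'=-0.0125, y'=0.2207
  A=0.1325, B=-0.3716, C=(l²−L²−A²−y'²−z²)/(2L)=-0.1046
  √(A²+B²)=0.3945;  θ1 = -1.2283+1.8392 ≈ 0.6109
rotate P by −φ2: (0.1974, -0.0995, -0.3716)
  e−x'=-0.0774;  (l²−L²−(e−x')²−y'²−z²)/2L = 0.0213
  θ2 = atan2(B,A) + arccos(C/0.3796) = -0.2615
arm 3 (φ=240.0°): x'=-0.1849, y'=-0.1212
  e−x'=0.3049;  (l²−L²−(e−x')²−y'²−z²)/2L = -0.2081
  √(A²+B²)=0.4807;  θ3 = -0.8837+2.0185 ≈ 1.1347

θ₁ = 0.6109, θ₂ = -0.2615, θ₃ = 1.1347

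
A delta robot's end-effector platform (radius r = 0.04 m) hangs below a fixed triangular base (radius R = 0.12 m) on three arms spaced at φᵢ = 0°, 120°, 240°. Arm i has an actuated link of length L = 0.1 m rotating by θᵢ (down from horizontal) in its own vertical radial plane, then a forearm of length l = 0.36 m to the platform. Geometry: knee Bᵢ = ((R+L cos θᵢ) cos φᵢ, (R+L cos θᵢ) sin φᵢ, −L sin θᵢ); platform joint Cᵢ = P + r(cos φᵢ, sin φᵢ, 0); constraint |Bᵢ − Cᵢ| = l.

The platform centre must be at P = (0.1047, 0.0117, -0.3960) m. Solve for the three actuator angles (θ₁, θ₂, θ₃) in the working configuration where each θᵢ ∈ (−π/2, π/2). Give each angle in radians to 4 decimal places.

θ₁ = 0.4365, θ₂ = 1.1348, θ₃ = 1.2224

rotate P by −φ1: (0.1047, 0.0117, -0.3960)
  e−x'=-0.0247;  (l²−L²−(e−x')²−y'²−z²)/2L = -0.1898
  γ=atan2(-0.3960,-0.0247)=-1.6331;  ψ=arccos(-0.4784)=2.0696;  θ1=γ+ψ≈0.4365
rotate P by −φ2: (-0.0422, -0.0965, -0.3960)
  A=0.1222, B=-0.3960, C=(l²−L²−A²−y'²−z²)/(2L)=-0.3073
  γ=atan2(-0.3960,0.1222)=-1.2714;  ψ=arccos(-0.7416)=2.4063;  θ2=γ+ψ≈1.1348
φ3=240.0° → target in arm frame (-0.0625, 0.0848)
  A cos θ + B sin θ = C:  0.1425·cos θ + -0.3960·sin θ = -0.3236
  θ3 = atan2(B,A) + arccos(C/0.4209) = 1.2224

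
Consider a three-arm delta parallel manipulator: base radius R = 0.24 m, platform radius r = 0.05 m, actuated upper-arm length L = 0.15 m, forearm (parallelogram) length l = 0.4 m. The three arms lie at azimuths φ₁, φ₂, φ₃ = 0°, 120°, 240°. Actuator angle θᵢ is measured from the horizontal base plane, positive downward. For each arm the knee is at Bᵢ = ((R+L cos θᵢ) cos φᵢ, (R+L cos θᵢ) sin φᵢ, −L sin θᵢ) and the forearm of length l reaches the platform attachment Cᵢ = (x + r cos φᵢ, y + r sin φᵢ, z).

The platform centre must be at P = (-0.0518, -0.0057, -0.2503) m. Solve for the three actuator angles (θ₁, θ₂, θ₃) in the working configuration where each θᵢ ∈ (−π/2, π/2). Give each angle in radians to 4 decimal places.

rotate P by −φ1: (-0.0518, -0.0057, -0.2503)
  e−x'=0.2418;  (l²−L²−(e−x')²−y'²−z²)/2L = 0.0545
  θ1 = atan2(B,A) + arccos(C/0.3480) = 0.6109
rotate P by −φ2: (0.0210, 0.0477, -0.2503)
  A cos θ + B sin θ = C:  0.1690·cos θ + -0.2503·sin θ = 0.1467
  θ2 = atan2(B,A) + arccos(C/0.3020) = 0.0869
arm 3 (φ=240.0°): x'=0.0308, y'=-0.0420
  A cos θ + B sin θ = C:  0.1592·cos θ + -0.2503·sin θ = 0.1592
  γ=atan2(-0.2503,0.1592)=-1.0044;  ψ=arccos(0.5366)=1.0044;  θ3=γ+ψ≈0.0000

θ₁ = 0.6109, θ₂ = 0.0869, θ₃ = 0.0000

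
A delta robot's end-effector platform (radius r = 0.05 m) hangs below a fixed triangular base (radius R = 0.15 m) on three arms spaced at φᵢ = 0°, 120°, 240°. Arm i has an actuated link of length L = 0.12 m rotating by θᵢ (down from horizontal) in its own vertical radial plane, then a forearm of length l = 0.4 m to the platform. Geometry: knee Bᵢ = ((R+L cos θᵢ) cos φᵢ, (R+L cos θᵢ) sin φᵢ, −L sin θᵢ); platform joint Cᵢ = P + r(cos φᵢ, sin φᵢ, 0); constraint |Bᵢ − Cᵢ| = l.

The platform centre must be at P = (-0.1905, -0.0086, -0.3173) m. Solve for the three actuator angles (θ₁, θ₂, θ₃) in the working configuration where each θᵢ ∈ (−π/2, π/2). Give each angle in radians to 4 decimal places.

arm 1 (φ=0.0°): x'=-0.1905, y'=-0.0086
  A cos θ + B sin θ = C:  0.2905·cos θ + -0.3173·sin θ = -0.1648
  γ=atan2(-0.3173,0.2905)=-0.8295;  ψ=arccos(-0.3830)=1.9638;  θ1=γ+ψ≈1.1344
φ2=120.0° → target in arm frame (0.0878, 0.1693)
  A cos θ + B sin θ = C:  0.0122·cos θ + -0.3173·sin θ = 0.0672
  γ=atan2(-0.3173,0.0122)=-1.5324;  ψ=arccos(0.2115)=1.3577;  θ2=γ+ψ≈-0.1747
arm 3 (φ=240.0°): x'=0.1027, y'=-0.1607
  A cos θ + B sin θ = C:  -0.0027·cos θ + -0.3173·sin θ = 0.0796
  γ=atan2(-0.3173,-0.0027)=-1.5793;  ψ=arccos(0.2508)=1.3173;  θ3=γ+ψ≈-0.2620

θ₁ = 1.1344, θ₂ = -0.1747, θ₃ = -0.2620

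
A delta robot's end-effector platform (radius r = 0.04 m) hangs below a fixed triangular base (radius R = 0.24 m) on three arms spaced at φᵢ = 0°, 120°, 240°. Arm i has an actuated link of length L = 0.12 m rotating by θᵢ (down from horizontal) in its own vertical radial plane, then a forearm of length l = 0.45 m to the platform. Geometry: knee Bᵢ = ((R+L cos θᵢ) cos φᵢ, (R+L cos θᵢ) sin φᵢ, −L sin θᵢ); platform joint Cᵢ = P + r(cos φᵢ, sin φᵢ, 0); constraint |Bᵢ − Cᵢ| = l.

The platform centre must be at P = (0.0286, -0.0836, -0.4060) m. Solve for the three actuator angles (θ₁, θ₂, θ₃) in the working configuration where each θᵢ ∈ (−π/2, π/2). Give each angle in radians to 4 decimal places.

φ1=0.0° → target in arm frame (0.0286, -0.0836)
  A cos θ + B sin θ = C:  0.1714·cos θ + -0.4060·sin θ = -0.0546
  √(A²+B²)=0.4407;  θ1 = -1.1713+1.6950 ≈ 0.5237
arm 2 (φ=120.0°): x'=-0.0867, y'=0.0170
  A=0.2867, B=-0.4060, C=(l²−L²−A²−y'²−z²)/(2L)=-0.2468
  θ2 = atan2(B,A) + arccos(C/0.4970) = 1.1344
arm 3 (φ=240.0°): x'=0.0581, y'=0.0666
  e−x'=0.1419;  (l²−L²−(e−x')²−y'²−z²)/2L = -0.0054
  γ=atan2(-0.4060,0.1419)=-1.2346;  ψ=arccos(-0.0126)=1.5834;  θ3=γ+ψ≈0.3489

θ₁ = 0.5237, θ₂ = 1.1344, θ₃ = 0.3489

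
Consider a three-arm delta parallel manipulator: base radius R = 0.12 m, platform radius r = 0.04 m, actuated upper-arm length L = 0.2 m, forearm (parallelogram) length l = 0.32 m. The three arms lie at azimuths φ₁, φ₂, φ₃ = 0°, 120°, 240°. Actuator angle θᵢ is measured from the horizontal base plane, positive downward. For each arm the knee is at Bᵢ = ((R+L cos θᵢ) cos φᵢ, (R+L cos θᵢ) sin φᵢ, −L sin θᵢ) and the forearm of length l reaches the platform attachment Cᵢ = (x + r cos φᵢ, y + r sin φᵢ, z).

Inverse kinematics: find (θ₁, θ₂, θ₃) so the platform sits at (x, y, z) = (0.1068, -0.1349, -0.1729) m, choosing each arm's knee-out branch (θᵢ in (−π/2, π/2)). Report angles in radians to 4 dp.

θ₁ = -0.3492, θ₂ = 1.2216, θ₃ = -0.0003

φ1=0.0° → target in arm frame (0.1068, -0.1349)
  A=-0.0268, B=-0.1729, C=(l²−L²−A²−y'²−z²)/(2L)=0.0340
  θ1 = atan2(B,A) + arccos(C/0.1750) = -0.3492
arm 2 (φ=120.0°): x'=-0.1702, y'=-0.0250
  A cos θ + B sin θ = C:  0.2502·cos θ + -0.1729·sin θ = -0.0768
  √(A²+B²)=0.3042;  θ2 = -0.6046+1.8262 ≈ 1.2216
rotate P by −φ3: (0.0634, 0.1599, -0.1729)
  A cos θ + B sin θ = C:  0.0166·cos θ + -0.1729·sin θ = 0.0166
  γ=atan2(-0.1729,0.0166)=-1.4752;  ψ=arccos(0.0957)=1.4749;  θ3=γ+ψ≈-0.0003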